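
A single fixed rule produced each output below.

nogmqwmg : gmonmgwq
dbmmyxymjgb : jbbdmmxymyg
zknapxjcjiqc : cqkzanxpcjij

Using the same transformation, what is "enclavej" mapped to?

jenelcva

Rule — swap each adjacent pair of characters (1↔2, 3↔4, ...), then move the last 2 characters to the front (rotate right by 2).
For "enclavej" the result is "jenelcva".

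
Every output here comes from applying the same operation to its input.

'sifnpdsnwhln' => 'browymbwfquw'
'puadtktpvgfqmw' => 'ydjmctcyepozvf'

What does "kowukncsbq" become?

txfdtwlbkz

The rule is to shift every letter 9 places forward in the alphabet (wrapping around).
So "kowukncsbq" becomes "txfdtwlbkz".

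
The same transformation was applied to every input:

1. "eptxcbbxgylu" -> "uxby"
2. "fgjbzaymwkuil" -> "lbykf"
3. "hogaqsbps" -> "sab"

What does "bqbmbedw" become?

wmd

The pattern: swap the first and last characters, then keep one character in every 3, starting at position 1 (positions 1st, 4th, 7th, ...).
So "bqbmbedw" becomes "wmd".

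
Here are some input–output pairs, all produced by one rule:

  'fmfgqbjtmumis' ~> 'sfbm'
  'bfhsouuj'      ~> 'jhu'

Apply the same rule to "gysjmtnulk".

kst

Rule — move the last 2 characters to the front (rotate right by 2), then keep one character in every 3, starting at position 2 (positions 2nd, 5th, 8th, ...).
"gysjmtnulk" → "kst".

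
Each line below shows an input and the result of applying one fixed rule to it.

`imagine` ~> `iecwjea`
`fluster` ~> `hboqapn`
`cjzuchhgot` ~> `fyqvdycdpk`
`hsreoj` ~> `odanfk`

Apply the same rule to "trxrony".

What's happening: shift every letter 4 places backward in the alphabet (wrapping around), then swap each adjacent pair of characters (1↔2, 3↔4, ...).
Working it through for "trxrony": intermediate "pntnkju", final "npntjku".

npntjku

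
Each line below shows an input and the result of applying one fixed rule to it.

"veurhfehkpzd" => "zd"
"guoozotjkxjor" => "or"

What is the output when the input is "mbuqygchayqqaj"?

The transformation: keep only the last 2 characters.
So "mbuqygchayqqaj" becomes "aj".

aj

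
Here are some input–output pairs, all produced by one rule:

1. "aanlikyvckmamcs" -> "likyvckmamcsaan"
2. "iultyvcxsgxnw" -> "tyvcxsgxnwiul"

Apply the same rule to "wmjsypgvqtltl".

sypgvqtltlwmj

Looking at the pairs, the operation is to move the first 3 characters to the end (rotate left by 3).
For "wmjsypgvqtltl" the result is "sypgvqtltlwmj".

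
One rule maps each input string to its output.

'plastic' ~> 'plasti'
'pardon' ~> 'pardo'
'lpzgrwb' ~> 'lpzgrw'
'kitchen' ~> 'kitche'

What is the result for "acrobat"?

acroba

In each case the input is transformed by: delete the last character.
For "acrobat" the result is "acroba".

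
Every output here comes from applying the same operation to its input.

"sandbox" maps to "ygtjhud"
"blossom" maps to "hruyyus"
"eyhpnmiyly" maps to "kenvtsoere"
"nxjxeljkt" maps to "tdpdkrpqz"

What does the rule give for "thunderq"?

The transformation: shift every letter 6 places forward in the alphabet (wrapping around).
Doing the same to "thunderq": "znatjkxw".

znatjkxw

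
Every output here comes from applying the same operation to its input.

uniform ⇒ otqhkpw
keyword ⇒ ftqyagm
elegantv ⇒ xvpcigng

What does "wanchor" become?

Each output is the input with this applied: shift every letter 2 places forward in the alphabet (wrapping around), then reverse the string.
On "wanchor": the first step gives "ycpejqt", and the second then gives "tqjepcy".

tqjepcy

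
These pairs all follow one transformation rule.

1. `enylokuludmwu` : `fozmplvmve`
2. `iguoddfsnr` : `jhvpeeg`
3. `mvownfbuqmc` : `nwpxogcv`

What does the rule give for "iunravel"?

What's happening: delete the last 3 characters, then shift every letter 1 place forward in the alphabet (wrapping around).
Doing the same to "iunravel": "jvosb".

jvosb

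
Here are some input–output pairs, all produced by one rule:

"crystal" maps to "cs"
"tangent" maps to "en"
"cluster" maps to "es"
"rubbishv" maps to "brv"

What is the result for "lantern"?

In each case the input is transformed by: sort the characters into alphabetical order, then keep one character in every 3, starting at position 2 (positions 2nd, 5th, 8th, ...).
Working it through for "lantern": intermediate "aelnnrt", final "en".

en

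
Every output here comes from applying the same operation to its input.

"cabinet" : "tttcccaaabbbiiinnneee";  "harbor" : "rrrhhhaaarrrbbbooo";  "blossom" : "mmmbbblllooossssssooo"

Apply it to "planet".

tttppplllaaannneee

Looking at the pairs, the operation is to repeat every character 3 times, then move the last 3 characters to the front (rotate right by 3).
"planet" → "ppplllaaannneeettt" → "tttppplllaaannneee".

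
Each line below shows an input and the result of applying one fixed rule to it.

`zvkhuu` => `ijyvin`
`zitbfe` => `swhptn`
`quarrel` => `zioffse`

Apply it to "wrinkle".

sfwbyzk

In each case the input is transformed by: shift every letter 12 places backward in the alphabet (wrapping around), then swap the first and last characters.
Working it through for "wrinkle": intermediate "kfwbyzs", final "sfwbyzk".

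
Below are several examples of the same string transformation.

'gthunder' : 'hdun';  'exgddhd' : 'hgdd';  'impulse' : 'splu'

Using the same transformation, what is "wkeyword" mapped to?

eoyw

The rule is to take characters alternately from the front and the back (1st, last, 2nd, 2nd-last, ...), then keep only the last 4 characters.
On "wkeyword": the first step gives "wdkreoyw", and the second then gives "eoyw".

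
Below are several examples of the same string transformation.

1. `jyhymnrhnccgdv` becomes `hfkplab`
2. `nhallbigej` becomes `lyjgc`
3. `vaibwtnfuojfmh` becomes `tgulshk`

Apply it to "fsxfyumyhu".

dvwkf

The rule is to shift every letter 2 places backward in the alphabet (wrapping around), then keep every other character starting from the first (positions 1st, 3rd, 5th, ...).
Working it through for "fsxfyumyhu": intermediate "dqvdwskwfs", final "dvwkf".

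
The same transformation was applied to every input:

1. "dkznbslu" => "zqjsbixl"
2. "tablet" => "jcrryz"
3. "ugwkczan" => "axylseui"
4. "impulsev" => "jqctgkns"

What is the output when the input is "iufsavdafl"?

The transformation: shift every letter 2 places backward in the alphabet (wrapping around), then swap the front and back halves of the string.
Starting from "iufsavdafl": after the first operation, "gsdqytbydj"; after the second, "tbydjgsdqy".

tbydjgsdqy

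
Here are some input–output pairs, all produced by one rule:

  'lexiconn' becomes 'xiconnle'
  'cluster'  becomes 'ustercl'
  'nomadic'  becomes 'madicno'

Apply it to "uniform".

Each output is the input with this applied: move the first 2 characters to the end (rotate left by 2).
For "uniform" the result is "iformun".

iformun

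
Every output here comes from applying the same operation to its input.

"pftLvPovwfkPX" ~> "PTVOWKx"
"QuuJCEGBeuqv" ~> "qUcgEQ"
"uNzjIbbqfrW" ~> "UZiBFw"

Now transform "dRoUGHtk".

DOgT

The transformation: keep every other character starting from the first (positions 1st, 3rd, 5th, ...), then flip the case of every letter.
Starting from "dRoUGHtk": after the first operation, "doGt"; after the second, "DOgT".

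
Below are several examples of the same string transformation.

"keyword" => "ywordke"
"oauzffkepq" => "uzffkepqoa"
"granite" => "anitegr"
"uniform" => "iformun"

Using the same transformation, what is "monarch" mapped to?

The transformation: move the first 2 characters to the end (rotate left by 2).
Doing the same to "monarch": "narchmo".

narchmo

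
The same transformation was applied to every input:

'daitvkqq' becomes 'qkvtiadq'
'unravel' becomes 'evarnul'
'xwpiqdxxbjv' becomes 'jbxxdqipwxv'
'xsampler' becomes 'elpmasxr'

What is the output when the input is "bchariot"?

The rule is to reverse the string, then move the first character to the end.
"bchariot" → "toirahcb" → "oirahcbt".
(Check on "daitvkqq": → "qqkvtiad" → "qkvtiadq" ✓)

oirahcbt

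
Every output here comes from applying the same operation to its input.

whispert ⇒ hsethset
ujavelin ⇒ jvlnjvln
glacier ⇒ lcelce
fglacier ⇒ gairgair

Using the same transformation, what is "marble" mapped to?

Looking at the pairs, the operation is to keep every other character starting from the second (positions 2nd, 4th, 6th, ...), then write the whole string twice.
Applying both steps to "marble": "abe", then "abeabe".

abeabe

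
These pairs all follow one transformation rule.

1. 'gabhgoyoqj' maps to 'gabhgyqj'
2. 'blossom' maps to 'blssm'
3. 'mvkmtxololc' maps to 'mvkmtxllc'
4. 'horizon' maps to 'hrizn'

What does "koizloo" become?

The transformation: remove every "o".
So "koizloo" becomes "kizl".

kizl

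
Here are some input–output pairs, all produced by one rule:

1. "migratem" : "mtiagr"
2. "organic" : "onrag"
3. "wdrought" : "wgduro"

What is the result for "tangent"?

Looking at the pairs, the operation is to delete the last 2 characters, then take characters alternately from the front and the back (1st, last, 2nd, 2nd-last, ...).
"tangent" → "tange" → "teagn".

teagn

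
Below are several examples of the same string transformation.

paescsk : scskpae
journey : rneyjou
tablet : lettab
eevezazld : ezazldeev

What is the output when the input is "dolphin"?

Looking at the pairs, the operation is to move the first 3 characters to the end (rotate left by 3).
So "dolphin" becomes "phindol".

phindol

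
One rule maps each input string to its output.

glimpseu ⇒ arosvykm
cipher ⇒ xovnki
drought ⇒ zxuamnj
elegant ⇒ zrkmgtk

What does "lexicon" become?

Rule — swap the first and last characters, then shift every letter 6 places forward in the alphabet (wrapping around).
For "lexicon", step one produces "nexicol"; step two turns that into "tkdoiur".

tkdoiur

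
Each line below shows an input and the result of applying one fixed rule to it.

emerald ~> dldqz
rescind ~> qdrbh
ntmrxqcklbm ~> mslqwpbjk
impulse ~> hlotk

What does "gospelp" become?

The rule is to delete the last 2 characters, then shift every letter 1 place backward in the alphabet (wrapping around).
"gospelp" → "gospe" → "fnrod".

fnrod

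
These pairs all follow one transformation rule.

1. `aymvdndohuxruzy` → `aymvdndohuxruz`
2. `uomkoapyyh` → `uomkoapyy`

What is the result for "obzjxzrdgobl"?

The rule is to delete the last character.
"obzjxzrdgobl" → "obzjxzrdgob".

obzjxzrdgob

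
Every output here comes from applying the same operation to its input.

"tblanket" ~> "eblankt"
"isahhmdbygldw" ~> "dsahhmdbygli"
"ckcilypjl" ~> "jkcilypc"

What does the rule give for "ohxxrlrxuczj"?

zhxxrlrxuco

Rule — delete the last character, then swap the first and last characters.
"ohxxrlrxuczj" → "ohxxrlrxucz" → "zhxxrlrxuco".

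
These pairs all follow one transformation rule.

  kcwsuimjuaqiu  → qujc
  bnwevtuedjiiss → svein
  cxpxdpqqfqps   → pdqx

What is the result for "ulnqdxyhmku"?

udhl

The transformation: keep one character in every 3, starting at position 2 (positions 2nd, 5th, 8th, ...), then swap the first and last characters.
On "ulnqdxyhmku": the first step gives "ldhu", and the second then gives "udhl".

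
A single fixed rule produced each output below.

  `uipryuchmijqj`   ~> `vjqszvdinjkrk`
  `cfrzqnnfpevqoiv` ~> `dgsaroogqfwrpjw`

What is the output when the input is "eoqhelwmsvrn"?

The transformation: shift every letter 1 place forward in the alphabet (wrapping around).
So "eoqhelwmsvrn" becomes "fprifmxntwso".

fprifmxntwso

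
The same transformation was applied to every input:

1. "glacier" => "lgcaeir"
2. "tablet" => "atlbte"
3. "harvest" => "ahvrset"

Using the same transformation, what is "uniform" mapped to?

nufirom

The rule is to swap each adjacent pair of characters (1↔2, 3↔4, ...).
So "uniform" becomes "nufirom".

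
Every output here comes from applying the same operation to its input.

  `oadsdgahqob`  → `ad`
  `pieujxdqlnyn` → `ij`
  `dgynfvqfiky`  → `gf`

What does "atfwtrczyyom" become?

Each output is the input with this applied: keep one character in every 3, starting at position 2 (positions 2nd, 5th, 8th, ...), then delete the last 2 characters.
On "atfwtrczyyom": the first step gives "ttzo", and the second then gives "tt".

tt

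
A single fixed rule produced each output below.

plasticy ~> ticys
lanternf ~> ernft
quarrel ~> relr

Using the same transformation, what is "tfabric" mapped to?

What's happening: delete the first 3 characters, then move the first character to the end.
"tfabric" → "bric" → "ricb".

ricb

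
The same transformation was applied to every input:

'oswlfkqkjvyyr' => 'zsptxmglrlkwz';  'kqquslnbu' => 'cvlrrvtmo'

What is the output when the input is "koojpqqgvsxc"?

In each case the input is transformed by: move the last 2 characters to the front (rotate right by 2), then shift every letter 1 place forward in the alphabet (wrapping around).
For "koojpqqgvsxc", step one produces "xckoojpqqgvs"; step two turns that into "ydlppkqrrhwt".

ydlppkqrrhwt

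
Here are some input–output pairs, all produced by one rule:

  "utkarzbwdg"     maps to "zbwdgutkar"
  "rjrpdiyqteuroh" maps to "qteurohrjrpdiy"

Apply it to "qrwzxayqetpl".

yqetplqrwzxa

What's happening: swap the front and back halves of the string.
"qrwzxayqetpl" → "yqetplqrwzxa".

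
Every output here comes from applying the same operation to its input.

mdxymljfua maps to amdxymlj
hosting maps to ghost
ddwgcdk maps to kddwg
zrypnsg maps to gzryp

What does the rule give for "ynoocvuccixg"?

gynoocvucc

Each output is the input with this applied: move the last 3 characters to the front (rotate right by 3), then delete the first 2 characters.
On "ynoocvuccixg": the first step gives "ixgynoocvucc", and the second then gives "gynoocvucc".
(Check on "ddwgcdk": → "cdkddwg" → "kddwg" ✓)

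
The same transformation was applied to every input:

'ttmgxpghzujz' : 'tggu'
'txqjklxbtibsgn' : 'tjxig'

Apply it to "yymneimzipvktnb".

ynmpt

In each case the input is transformed by: keep one character in every 3, starting at position 1 (positions 1st, 4th, 7th, ...).
On "yymneimzipvktnb" that produces "ynmpt".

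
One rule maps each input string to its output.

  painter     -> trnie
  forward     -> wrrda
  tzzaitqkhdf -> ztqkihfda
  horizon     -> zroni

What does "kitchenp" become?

tpnhec

Looking at the pairs, the operation is to delete the first 2 characters, then sort the characters into reverse alphabetical order.
Doing the same to "kitchenp": "tpnhec".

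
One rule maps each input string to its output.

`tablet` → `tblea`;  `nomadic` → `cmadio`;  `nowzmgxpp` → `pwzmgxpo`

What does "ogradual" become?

lraduag

The rule is to delete the first character, then swap the first and last characters.
Applying both steps to "ogradual": "gradual", then "lraduag".
(Check on "nowzmgxpp": → "owzmgxpp" → "pwzmgxpo" ✓)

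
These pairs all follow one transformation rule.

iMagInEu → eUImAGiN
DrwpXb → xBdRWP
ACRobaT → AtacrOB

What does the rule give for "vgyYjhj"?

HJVGYyJ

The transformation: move the last 2 characters to the front (rotate right by 2), then flip the case of every letter.
"vgyYjhj" → "HJVGYyJ".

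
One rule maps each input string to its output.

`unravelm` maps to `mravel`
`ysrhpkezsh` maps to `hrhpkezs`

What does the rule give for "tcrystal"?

Looking at the pairs, the operation is to delete the first 2 characters, then move the last character to the front.
Starting from "tcrystal": after the first operation, "rystal"; after the second, "lrysta".

lrysta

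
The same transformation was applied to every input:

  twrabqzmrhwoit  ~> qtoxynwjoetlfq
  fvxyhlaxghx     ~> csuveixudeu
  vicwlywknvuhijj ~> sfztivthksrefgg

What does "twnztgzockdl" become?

Looking at the pairs, the operation is to shift every letter 3 places backward in the alphabet (wrapping around).
On "twnztgzockdl" that produces "qtkwqdwlzhai".

qtkwqdwlzhai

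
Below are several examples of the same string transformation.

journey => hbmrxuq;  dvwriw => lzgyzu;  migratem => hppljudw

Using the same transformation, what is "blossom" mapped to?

Each output is the input with this applied: shift every letter 3 places forward in the alphabet (wrapping around), then move the last 2 characters to the front (rotate right by 2).
Working it through for "blossom": intermediate "eorvvrp", final "rpeorvv".
(Check on "journey": → "mrxuqhb" → "hbmrxuq" ✓)

rpeorvv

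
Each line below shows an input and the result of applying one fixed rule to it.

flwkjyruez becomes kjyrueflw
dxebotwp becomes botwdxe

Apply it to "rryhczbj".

hczbrry

Each output is the input with this applied: delete the last character, then move the first 3 characters to the end (rotate left by 3).
Starting from "rryhczbj": after the first operation, "rryhczb"; after the second, "hczbrry".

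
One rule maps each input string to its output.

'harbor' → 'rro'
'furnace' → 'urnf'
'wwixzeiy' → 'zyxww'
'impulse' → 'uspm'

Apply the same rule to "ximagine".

The pattern: sort the characters into reverse alphabetical order, then delete the last 3 characters.
For "ximagine" the result is "xnmii".

xnmii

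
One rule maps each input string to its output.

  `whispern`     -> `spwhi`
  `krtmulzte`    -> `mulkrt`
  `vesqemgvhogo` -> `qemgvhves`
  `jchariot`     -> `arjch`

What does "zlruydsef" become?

uydzlr

The transformation: delete the last 3 characters, then move the first 3 characters to the end (rotate left by 3).
"zlruydsef" → "zlruyd" → "uydzlr".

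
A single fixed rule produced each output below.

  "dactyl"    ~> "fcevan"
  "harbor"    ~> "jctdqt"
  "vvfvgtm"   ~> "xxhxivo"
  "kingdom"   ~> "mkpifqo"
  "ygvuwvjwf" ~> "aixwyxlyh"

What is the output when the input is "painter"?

rckpvgt

The rule is to shift every letter 2 places forward in the alphabet (wrapping around).
Applying that to "painter" gives "rckpvgt".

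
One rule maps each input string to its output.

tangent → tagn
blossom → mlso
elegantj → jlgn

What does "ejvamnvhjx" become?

xjanh

In each case the input is transformed by: move the last character to the front, then keep every other character starting from the first (positions 1st, 3rd, 5th, ...).
Starting from "ejvamnvhjx": after the first operation, "xejvamnvhj"; after the second, "xjanh".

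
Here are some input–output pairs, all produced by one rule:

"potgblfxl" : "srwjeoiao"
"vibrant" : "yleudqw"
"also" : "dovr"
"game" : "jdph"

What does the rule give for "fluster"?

The transformation: shift every letter 3 places forward in the alphabet (wrapping around).
On "fluster" that produces "ioxvwhu".

ioxvwhu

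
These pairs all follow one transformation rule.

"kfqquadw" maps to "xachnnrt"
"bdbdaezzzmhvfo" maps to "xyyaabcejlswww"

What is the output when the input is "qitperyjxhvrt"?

In each case the input is transformed by: sort the characters into alphabetical order, then shift every letter 3 places backward in the alphabet (wrapping around).
For "qitperyjxhvrt", step one produces "ehijpqrrttvxy"; step two turns that into "befgmnooqqsuv".
(Check on "kfqquadw": → "adfkqquw" → "xachnnrt" ✓)

befgmnooqqsuv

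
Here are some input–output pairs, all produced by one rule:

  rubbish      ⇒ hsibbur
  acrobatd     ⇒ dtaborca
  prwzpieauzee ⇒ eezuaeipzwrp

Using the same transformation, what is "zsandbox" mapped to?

xobdnasz

The rule is to reverse the string.
"zsandbox" → "xobdnasz".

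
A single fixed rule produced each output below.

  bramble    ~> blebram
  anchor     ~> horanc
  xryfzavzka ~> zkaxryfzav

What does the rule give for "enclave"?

The rule is to move the last 3 characters to the front (rotate right by 3).
For "enclave" the result is "aveencl".

aveencl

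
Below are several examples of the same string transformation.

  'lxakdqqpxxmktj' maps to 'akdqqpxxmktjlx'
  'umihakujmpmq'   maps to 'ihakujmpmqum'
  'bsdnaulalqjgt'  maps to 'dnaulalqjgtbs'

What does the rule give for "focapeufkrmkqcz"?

capeufkrmkqczfo

The pattern: move the first 2 characters to the end (rotate left by 2).
For "focapeufkrmkqcz" the result is "capeufkrmkqczfo".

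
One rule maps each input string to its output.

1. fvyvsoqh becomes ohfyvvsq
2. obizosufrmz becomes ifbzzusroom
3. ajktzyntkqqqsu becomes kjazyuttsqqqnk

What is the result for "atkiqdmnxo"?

The rule is to sort the characters into reverse alphabetical order, then move the last 3 characters to the front (rotate right by 3).
On "atkiqdmnxo": the first step gives "xtqonmkida", and the second then gives "idaxtqonmk".

idaxtqonmk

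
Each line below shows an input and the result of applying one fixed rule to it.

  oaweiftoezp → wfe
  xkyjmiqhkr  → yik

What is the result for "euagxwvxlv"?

The pattern: keep one character in every 3, starting at position 3 (positions 3rd, 6th, 9th, ...).
On "euagxwvxlv" that produces "awl".

awl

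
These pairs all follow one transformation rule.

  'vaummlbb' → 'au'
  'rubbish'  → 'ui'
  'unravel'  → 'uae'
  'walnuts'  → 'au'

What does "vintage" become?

Looking at the pairs, the operation is to keep only the vowels.
On "vintage" that produces "iae".

iae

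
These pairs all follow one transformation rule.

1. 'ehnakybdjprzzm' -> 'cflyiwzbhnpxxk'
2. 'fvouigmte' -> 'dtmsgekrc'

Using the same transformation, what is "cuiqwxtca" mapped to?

In each case the input is transformed by: shift every letter 2 places backward in the alphabet (wrapping around).
"cuiqwxtca" → "asgouvray".

asgouvray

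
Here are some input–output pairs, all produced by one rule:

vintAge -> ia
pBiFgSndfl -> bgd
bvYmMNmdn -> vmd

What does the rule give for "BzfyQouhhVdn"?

In each case the input is transformed by: keep one character in every 3, starting at position 2 (positions 2nd, 5th, 8th, ...), then convert every letter to lowercase.
For "BzfyQouhhVdn", step one produces "zQhd"; step two turns that into "zqhd".

zqhd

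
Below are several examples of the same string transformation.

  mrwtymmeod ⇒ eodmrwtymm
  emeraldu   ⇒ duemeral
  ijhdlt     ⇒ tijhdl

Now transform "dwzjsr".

In each case the input is transformed by: move the first 2 characters to the end (rotate left by 2), then swap the front and back halves of the string.
For "dwzjsr", step one produces "zjsrdw"; step two turns that into "rdwzjs".
(Check on "emeraldu": → "eralduem" → "duemeral" ✓)

rdwzjs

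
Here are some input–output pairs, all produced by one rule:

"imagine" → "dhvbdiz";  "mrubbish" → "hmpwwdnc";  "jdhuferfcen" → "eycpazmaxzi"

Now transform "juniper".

Each output is the input with this applied: shift every letter 5 places backward in the alphabet (wrapping around).
For "juniper" the result is "epidkzm".

epidkzm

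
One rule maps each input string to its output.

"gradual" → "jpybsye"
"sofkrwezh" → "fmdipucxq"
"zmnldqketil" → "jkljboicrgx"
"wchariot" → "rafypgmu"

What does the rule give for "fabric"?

Rule — swap the first and last characters, then shift every letter 2 places backward in the alphabet (wrapping around).
For "fabric", step one produces "cabrif"; step two turns that into "ayzpgd".
(Check on "sofkrwezh": → "hofkrwezs" → "fmdipucxq" ✓)

ayzpgd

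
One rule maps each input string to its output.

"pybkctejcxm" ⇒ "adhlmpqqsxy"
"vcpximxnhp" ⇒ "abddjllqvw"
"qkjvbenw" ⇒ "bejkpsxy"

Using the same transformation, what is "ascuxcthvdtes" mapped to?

Rule — shift every letter 12 places backward in the alphabet (wrapping around), then sort the characters into alphabetical order.
On "ascuxcthvdtes": the first step gives "ogqilqhvjrhsg", and the second then gives "gghhijloqqrsv".

gghhijloqqrsv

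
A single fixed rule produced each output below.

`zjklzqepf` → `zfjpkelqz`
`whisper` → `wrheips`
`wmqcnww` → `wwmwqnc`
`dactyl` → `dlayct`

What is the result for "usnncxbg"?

ugsbnxnc

In each case the input is transformed by: take characters alternately from the front and the back (1st, last, 2nd, 2nd-last, ...).
"usnncxbg" → "ugsbnxnc".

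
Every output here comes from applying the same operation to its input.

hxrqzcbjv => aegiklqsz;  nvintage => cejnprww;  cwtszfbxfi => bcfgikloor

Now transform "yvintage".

Looking at the pairs, the operation is to shift every letter 9 places forward in the alphabet (wrapping around), then sort the characters into alphabetical order.
Starting from "yvintage": after the first operation, "herwcjpn"; after the second, "cehjnprw".

cehjnprw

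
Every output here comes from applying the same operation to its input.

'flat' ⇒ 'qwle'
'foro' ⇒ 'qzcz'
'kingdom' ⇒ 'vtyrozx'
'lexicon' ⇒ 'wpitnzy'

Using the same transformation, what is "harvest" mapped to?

In each case the input is transformed by: shift every letter 11 places forward in the alphabet (wrapping around).
Doing the same to "harvest": "slcgpde".

slcgpde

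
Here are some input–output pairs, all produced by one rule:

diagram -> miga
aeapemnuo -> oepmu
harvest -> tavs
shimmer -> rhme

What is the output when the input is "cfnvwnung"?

gfvnn

The transformation: move the last character to the front, then keep every other character starting from the first (positions 1st, 3rd, 5th, ...).
Working it through for "cfnvwnung": intermediate "gcfnvwnun", final "gfvnn".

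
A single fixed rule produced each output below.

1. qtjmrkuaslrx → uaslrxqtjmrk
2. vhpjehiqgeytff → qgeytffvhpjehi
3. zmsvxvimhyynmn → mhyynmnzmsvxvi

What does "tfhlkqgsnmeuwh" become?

Looking at the pairs, the operation is to swap the front and back halves of the string.
On "tfhlkqgsnmeuwh" that produces "snmeuwhtfhlkqg".

snmeuwhtfhlkqg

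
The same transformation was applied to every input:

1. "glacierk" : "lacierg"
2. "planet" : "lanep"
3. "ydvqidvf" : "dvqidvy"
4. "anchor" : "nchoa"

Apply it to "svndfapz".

vndfaps

What's happening: delete the last character, then move the first character to the end.
Starting from "svndfapz": after the first operation, "svndfap"; after the second, "vndfaps".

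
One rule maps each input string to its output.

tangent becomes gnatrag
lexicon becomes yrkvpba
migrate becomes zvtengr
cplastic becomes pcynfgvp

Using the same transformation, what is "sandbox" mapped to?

fnaqobk

In each case the input is transformed by: shift every letter 13 places forward in the alphabet (wrapping around) — i.e. ROT13.
So "sandbox" becomes "fnaqobk".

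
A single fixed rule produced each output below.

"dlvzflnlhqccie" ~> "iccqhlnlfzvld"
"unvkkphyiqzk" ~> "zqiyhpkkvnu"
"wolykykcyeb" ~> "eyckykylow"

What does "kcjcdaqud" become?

Each output is the input with this applied: reverse the string, then delete the first character.
Starting from "kcjcdaqud": after the first operation, "duqadcjck"; after the second, "uqadcjck".

uqadcjck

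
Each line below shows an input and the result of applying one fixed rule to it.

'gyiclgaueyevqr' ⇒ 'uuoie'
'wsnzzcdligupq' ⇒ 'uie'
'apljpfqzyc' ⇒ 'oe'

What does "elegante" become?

Each output is the input with this applied: shift every letter 12 places backward in the alphabet (wrapping around), then keep only the vowels.
Applying both steps to "elegante": "szsuobhs", then "uo".

uo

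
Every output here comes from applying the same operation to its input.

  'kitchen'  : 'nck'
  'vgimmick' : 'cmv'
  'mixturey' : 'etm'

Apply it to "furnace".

In each case the input is transformed by: keep one character in every 3, starting at position 1 (positions 1st, 4th, 7th, ...), then reverse the string.
So "furnace" becomes "enf".

enf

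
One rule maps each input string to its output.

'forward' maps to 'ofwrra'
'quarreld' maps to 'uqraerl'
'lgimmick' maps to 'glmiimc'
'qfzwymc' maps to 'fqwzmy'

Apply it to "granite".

rgnati

The transformation: delete the last character, then swap each adjacent pair of characters (1↔2, 3↔4, ...).
On "granite": the first step gives "granit", and the second then gives "rgnati".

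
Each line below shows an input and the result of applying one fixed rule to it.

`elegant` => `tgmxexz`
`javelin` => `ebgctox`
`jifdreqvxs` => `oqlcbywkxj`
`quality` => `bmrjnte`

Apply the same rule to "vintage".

The transformation: shift every letter 7 places backward in the alphabet (wrapping around), then move the last 3 characters to the front (rotate right by 3).
Doing the same to "vintage": "tzxobgm".

tzxobgm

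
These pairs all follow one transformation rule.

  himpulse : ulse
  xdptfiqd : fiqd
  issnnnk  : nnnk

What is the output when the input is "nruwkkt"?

Looking at the pairs, the operation is to keep only the last 4 characters.
So "nruwkkt" becomes "wkkt".

wkkt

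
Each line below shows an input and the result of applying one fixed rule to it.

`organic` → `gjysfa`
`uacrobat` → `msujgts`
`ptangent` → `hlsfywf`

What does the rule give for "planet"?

hdsfw

In each case the input is transformed by: delete the last character, then shift every letter 8 places backward in the alphabet (wrapping around).
So "planet" becomes "hdsfw".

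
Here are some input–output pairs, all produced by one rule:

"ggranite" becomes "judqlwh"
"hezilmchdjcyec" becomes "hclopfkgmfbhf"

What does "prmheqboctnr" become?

What's happening: delete the first character, then shift every letter 3 places forward in the alphabet (wrapping around).
Starting from "prmheqboctnr": after the first operation, "rmheqboctnr"; after the second, "upkhterfwqu".

upkhterfwqu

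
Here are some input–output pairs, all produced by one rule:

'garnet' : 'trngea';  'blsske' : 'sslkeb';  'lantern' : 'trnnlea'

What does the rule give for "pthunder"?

utrpnhed

Each output is the input with this applied: sort the characters into reverse alphabetical order.
So "pthunder" becomes "utrpnhed".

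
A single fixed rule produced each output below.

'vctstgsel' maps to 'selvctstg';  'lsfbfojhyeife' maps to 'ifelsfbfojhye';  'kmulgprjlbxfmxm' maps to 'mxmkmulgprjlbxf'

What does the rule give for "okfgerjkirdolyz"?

The rule is to move the last 3 characters to the front (rotate right by 3).
Doing the same to "okfgerjkirdolyz": "lyzokfgerjkirdo".

lyzokfgerjkirdo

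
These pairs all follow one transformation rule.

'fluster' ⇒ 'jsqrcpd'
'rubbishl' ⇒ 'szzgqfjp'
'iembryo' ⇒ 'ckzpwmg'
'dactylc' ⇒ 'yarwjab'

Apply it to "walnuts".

What's happening: move the first character to the end, then shift every letter 2 places backward in the alphabet (wrapping around).
On "walnuts": the first step gives "alnutsw", and the second then gives "yjlsrqu".

yjlsrqu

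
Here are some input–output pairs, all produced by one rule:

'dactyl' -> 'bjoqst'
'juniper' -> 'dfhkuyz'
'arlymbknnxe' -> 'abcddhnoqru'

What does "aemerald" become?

bchqqtuu

What's happening: shift every letter 10 places backward in the alphabet (wrapping around), then sort the characters into alphabetical order.
Applying that to "aemerald" gives "bchqqtuu".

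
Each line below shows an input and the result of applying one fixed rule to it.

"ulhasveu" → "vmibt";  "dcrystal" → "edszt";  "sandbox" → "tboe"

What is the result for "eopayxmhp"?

The rule is to delete the last 3 characters, then shift every letter 1 place forward in the alphabet (wrapping around).
For "eopayxmhp", step one produces "eopayx"; step two turns that into "fpqbzy".

fpqbzy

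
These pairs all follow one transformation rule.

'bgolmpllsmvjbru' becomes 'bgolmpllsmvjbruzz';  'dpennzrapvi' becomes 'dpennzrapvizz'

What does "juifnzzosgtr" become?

The transformation: append "zz".
"juifnzzosgtr" → "juifnzzosgtrzz".

juifnzzosgtrzz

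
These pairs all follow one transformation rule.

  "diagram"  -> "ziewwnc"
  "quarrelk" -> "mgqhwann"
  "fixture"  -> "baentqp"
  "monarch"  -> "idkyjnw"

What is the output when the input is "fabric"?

bywexn

The transformation: shift every letter 4 places backward in the alphabet (wrapping around), then take characters alternately from the front and the back (1st, last, 2nd, 2nd-last, ...).
On "fabric": the first step gives "bwxney", and the second then gives "bywexn".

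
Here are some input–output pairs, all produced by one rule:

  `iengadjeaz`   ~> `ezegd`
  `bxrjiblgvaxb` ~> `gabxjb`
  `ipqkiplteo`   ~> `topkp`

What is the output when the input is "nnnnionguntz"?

gnznno

The transformation: keep every other character starting from the second (positions 2nd, 4th, 6th, ...), then move the first 3 characters to the end (rotate left by 3).
So "nnnnionguntz" becomes "gnznno".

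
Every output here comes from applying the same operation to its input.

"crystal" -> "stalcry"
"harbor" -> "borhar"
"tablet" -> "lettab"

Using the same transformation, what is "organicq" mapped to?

Looking at the pairs, the operation is to move the first 3 characters to the end (rotate left by 3).
"organicq" → "anicqorg".

anicqorg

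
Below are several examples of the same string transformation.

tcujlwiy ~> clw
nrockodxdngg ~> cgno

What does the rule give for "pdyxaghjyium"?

The transformation: sort the characters into alphabetical order, then keep one character in every 3, starting at position 1 (positions 1st, 4th, 7th, ...).
Starting from "pdyxaghjyium": after the first operation, "adghijmpuxyy"; after the second, "ahmx".

ahmx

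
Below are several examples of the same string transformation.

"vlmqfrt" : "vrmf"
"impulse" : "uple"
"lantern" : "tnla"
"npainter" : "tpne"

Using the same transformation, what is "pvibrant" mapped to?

Each output is the input with this applied: sort the characters into reverse alphabetical order, then keep every other character starting from the first (positions 1st, 3rd, 5th, ...).
"pvibrant" → "vtrpniba" → "vrnb".

vrnb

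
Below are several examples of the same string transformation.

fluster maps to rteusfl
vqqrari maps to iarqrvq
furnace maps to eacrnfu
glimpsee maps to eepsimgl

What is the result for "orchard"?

In each case the input is transformed by: swap each adjacent pair of characters (1↔2, 3↔4, ...), then reverse the string.
For "orchard", step one produces "rohcrad"; step two turns that into "darchor".

darchor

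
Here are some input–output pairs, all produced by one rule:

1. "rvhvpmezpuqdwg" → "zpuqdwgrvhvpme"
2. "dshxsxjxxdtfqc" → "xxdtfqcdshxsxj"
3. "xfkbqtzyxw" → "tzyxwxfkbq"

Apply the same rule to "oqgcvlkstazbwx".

stazbwxoqgcvlk

The rule is to swap the front and back halves of the string.
Doing the same to "oqgcvlkstazbwx": "stazbwxoqgcvlk".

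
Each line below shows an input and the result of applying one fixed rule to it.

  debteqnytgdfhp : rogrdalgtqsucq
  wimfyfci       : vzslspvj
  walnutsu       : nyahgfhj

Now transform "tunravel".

The pattern: move the first character to the end, then shift every letter 13 places forward in the alphabet (wrapping around) — i.e. ROT13.
Applying that to "tunravel" gives "haeniryg".

haeniryg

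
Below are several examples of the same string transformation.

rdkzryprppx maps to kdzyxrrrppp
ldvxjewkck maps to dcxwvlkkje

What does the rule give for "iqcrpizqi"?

Rule — sort the characters into reverse alphabetical order, then move the last 2 characters to the front (rotate right by 2).
Applying both steps to "iqcrpizqi": "zrqqpiiic", then "iczrqqpii".

iczrqqpii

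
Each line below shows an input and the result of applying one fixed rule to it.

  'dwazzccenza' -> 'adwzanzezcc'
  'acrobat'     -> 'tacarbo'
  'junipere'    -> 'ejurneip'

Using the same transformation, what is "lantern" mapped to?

The transformation: swap the first and last characters, then take characters alternately from the front and the back (1st, last, 2nd, 2nd-last, ...).
Applying both steps to "lantern": "nanterl", then "nlarnet".

nlarnet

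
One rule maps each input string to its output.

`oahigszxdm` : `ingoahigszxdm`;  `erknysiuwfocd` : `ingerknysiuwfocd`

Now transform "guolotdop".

ingguolotdop

The transformation: prepend "ing".
Doing the same to "guolotdop": "ingguolotdop".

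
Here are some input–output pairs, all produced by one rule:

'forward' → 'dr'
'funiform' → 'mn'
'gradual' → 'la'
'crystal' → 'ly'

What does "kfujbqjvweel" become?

Looking at the pairs, the operation is to move the last 3 characters to the front (rotate right by 3), then keep one character in every 3, starting at position 3 (positions 3rd, 6th, 9th, ...).
Working it through for "kfujbqjvweel": intermediate "eelkfujbqjvw", final "luqw".

luqw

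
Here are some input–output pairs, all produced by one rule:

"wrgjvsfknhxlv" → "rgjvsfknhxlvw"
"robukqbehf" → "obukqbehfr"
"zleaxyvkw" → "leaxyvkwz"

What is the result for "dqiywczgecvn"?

qiywczgecvnd

Rule — move the first character to the end.
So "dqiywczgecvn" becomes "qiywczgecvnd".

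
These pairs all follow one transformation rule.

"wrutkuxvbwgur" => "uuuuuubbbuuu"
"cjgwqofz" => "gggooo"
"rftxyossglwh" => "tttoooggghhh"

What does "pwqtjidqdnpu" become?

qqqiiiddduuu

Each output is the input with this applied: keep one character in every 3, starting at position 3 (positions 3rd, 6th, 9th, ...), then repeat every character 3 times.
Starting from "pwqtjidqdnpu": after the first operation, "qidu"; after the second, "qqqiiiddduuu".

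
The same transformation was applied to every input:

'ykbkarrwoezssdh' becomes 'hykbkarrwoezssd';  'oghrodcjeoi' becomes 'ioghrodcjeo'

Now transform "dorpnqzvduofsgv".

vdorpnqzvduofsg

Each output is the input with this applied: move the last character to the front.
So "dorpnqzvduofsgv" becomes "vdorpnqzvduofsg".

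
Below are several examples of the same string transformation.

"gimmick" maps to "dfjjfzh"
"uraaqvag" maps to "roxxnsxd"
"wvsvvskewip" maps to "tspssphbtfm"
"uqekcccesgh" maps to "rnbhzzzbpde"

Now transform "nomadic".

kljxafz

Each output is the input with this applied: shift every letter 3 places backward in the alphabet (wrapping around).
"nomadic" → "kljxafz".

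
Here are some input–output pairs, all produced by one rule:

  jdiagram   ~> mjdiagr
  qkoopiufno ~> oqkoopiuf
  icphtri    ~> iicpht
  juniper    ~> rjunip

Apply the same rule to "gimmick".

kgimmi

In each case the input is transformed by: move the last 2 characters to the front (rotate right by 2), then delete the first character.
"gimmick" → "kgimmi".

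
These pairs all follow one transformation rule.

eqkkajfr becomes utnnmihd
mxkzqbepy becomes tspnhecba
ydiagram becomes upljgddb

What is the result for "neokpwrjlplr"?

zuussrqoonmh

The rule is to shift every letter 3 places forward in the alphabet (wrapping around), then sort the characters into reverse alphabetical order.
On "neokpwrjlplr": the first step gives "qhrnszumosou", and the second then gives "zuussrqoonmh".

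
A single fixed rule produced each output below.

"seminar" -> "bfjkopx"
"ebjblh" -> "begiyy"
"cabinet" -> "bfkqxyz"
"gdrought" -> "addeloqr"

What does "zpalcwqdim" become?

Rule — shift every letter 3 places backward in the alphabet (wrapping around), then sort the characters into alphabetical order.
Starting from "zpalcwqdim": after the first operation, "wmxiztnafj"; after the second, "afijmntwxz".
(Check on "seminar": → "pbjfkxo" → "bfjkopx" ✓)

afijmntwxz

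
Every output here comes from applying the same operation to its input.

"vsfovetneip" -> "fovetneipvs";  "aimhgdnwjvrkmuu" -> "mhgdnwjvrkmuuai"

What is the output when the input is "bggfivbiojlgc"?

Each output is the input with this applied: move the first 2 characters to the end (rotate left by 2).
So "bggfivbiojlgc" becomes "gfivbiojlgcbg".

gfivbiojlgcbg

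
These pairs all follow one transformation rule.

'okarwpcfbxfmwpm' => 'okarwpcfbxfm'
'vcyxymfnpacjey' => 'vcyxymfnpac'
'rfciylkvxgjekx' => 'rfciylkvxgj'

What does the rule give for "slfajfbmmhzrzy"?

slfajfbmmhz

The transformation: delete the last 3 characters.
So "slfajfbmmhzrzy" becomes "slfajfbmmhz".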